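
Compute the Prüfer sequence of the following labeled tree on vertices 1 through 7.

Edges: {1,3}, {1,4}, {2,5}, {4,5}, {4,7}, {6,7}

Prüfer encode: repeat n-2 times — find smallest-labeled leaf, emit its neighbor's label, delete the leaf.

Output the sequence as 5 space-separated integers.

Step 1: leaves = {2,3,6}. Remove smallest leaf 2, emit neighbor 5.
Step 2: leaves = {3,5,6}. Remove smallest leaf 3, emit neighbor 1.
Step 3: leaves = {1,5,6}. Remove smallest leaf 1, emit neighbor 4.
Step 4: leaves = {5,6}. Remove smallest leaf 5, emit neighbor 4.
Step 5: leaves = {4,6}. Remove smallest leaf 4, emit neighbor 7.
Done: 2 vertices remain (6, 7). Sequence = [5 1 4 4 7]

Answer: 5 1 4 4 7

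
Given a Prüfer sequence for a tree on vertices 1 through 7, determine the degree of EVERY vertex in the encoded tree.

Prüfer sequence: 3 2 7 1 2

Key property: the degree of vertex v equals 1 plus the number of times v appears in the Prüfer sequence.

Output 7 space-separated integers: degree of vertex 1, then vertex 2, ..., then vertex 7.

Answer: 2 3 2 1 1 1 2

Derivation:
p_1 = 3: count[3] becomes 1
p_2 = 2: count[2] becomes 1
p_3 = 7: count[7] becomes 1
p_4 = 1: count[1] becomes 1
p_5 = 2: count[2] becomes 2
Degrees (1 + count): deg[1]=1+1=2, deg[2]=1+2=3, deg[3]=1+1=2, deg[4]=1+0=1, deg[5]=1+0=1, deg[6]=1+0=1, deg[7]=1+1=2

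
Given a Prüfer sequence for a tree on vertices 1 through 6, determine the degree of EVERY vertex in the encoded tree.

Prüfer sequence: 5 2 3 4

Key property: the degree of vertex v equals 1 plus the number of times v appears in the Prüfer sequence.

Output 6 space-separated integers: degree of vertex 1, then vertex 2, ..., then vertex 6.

p_1 = 5: count[5] becomes 1
p_2 = 2: count[2] becomes 1
p_3 = 3: count[3] becomes 1
p_4 = 4: count[4] becomes 1
Degrees (1 + count): deg[1]=1+0=1, deg[2]=1+1=2, deg[3]=1+1=2, deg[4]=1+1=2, deg[5]=1+1=2, deg[6]=1+0=1

Answer: 1 2 2 2 2 1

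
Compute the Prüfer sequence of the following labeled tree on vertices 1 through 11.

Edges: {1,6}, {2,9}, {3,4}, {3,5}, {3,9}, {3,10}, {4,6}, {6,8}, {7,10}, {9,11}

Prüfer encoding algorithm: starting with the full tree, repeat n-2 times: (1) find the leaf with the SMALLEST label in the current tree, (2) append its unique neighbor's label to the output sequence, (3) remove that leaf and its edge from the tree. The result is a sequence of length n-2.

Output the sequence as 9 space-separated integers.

Answer: 6 9 3 10 6 4 3 3 9

Derivation:
Step 1: leaves = {1,2,5,7,8,11}. Remove smallest leaf 1, emit neighbor 6.
Step 2: leaves = {2,5,7,8,11}. Remove smallest leaf 2, emit neighbor 9.
Step 3: leaves = {5,7,8,11}. Remove smallest leaf 5, emit neighbor 3.
Step 4: leaves = {7,8,11}. Remove smallest leaf 7, emit neighbor 10.
Step 5: leaves = {8,10,11}. Remove smallest leaf 8, emit neighbor 6.
Step 6: leaves = {6,10,11}. Remove smallest leaf 6, emit neighbor 4.
Step 7: leaves = {4,10,11}. Remove smallest leaf 4, emit neighbor 3.
Step 8: leaves = {10,11}. Remove smallest leaf 10, emit neighbor 3.
Step 9: leaves = {3,11}. Remove smallest leaf 3, emit neighbor 9.
Done: 2 vertices remain (9, 11). Sequence = [6 9 3 10 6 4 3 3 9]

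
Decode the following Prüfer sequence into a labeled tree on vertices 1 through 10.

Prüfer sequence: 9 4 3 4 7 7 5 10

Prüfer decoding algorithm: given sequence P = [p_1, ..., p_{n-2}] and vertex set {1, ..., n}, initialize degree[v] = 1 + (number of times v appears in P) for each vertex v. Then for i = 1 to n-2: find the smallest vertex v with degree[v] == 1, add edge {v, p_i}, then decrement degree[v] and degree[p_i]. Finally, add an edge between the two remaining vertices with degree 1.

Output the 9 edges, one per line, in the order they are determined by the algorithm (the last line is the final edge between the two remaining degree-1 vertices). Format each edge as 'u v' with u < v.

Answer: 1 9
2 4
3 6
3 4
4 7
7 8
5 7
5 10
9 10

Derivation:
Initial degrees: {1:1, 2:1, 3:2, 4:3, 5:2, 6:1, 7:3, 8:1, 9:2, 10:2}
Step 1: smallest deg-1 vertex = 1, p_1 = 9. Add edge {1,9}. Now deg[1]=0, deg[9]=1.
Step 2: smallest deg-1 vertex = 2, p_2 = 4. Add edge {2,4}. Now deg[2]=0, deg[4]=2.
Step 3: smallest deg-1 vertex = 6, p_3 = 3. Add edge {3,6}. Now deg[6]=0, deg[3]=1.
Step 4: smallest deg-1 vertex = 3, p_4 = 4. Add edge {3,4}. Now deg[3]=0, deg[4]=1.
Step 5: smallest deg-1 vertex = 4, p_5 = 7. Add edge {4,7}. Now deg[4]=0, deg[7]=2.
Step 6: smallest deg-1 vertex = 8, p_6 = 7. Add edge {7,8}. Now deg[8]=0, deg[7]=1.
Step 7: smallest deg-1 vertex = 7, p_7 = 5. Add edge {5,7}. Now deg[7]=0, deg[5]=1.
Step 8: smallest deg-1 vertex = 5, p_8 = 10. Add edge {5,10}. Now deg[5]=0, deg[10]=1.
Final: two remaining deg-1 vertices are 9, 10. Add edge {9,10}.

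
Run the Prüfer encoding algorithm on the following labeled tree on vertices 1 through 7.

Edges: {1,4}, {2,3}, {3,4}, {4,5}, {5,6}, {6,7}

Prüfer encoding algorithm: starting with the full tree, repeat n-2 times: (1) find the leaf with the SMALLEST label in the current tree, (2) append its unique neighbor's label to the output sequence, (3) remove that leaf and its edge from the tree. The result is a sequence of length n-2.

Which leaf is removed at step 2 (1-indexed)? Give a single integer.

Answer: 2

Derivation:
Step 1: current leaves = {1,2,7}. Remove leaf 1 (neighbor: 4).
Step 2: current leaves = {2,7}. Remove leaf 2 (neighbor: 3).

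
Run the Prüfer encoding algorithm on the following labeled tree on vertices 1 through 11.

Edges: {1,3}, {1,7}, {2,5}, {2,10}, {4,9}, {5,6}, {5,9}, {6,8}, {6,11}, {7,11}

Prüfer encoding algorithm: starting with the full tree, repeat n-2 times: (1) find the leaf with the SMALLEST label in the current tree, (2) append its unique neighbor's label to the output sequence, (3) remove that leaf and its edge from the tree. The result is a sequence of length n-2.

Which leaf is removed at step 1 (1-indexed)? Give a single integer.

Answer: 3

Derivation:
Step 1: current leaves = {3,4,8,10}. Remove leaf 3 (neighbor: 1).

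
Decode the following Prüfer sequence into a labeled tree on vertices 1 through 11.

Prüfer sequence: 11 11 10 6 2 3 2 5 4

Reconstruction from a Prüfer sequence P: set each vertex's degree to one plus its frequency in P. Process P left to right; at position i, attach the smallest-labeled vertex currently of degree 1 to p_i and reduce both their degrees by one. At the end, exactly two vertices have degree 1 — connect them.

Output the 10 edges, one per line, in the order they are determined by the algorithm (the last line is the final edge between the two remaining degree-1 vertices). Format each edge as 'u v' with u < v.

Initial degrees: {1:1, 2:3, 3:2, 4:2, 5:2, 6:2, 7:1, 8:1, 9:1, 10:2, 11:3}
Step 1: smallest deg-1 vertex = 1, p_1 = 11. Add edge {1,11}. Now deg[1]=0, deg[11]=2.
Step 2: smallest deg-1 vertex = 7, p_2 = 11. Add edge {7,11}. Now deg[7]=0, deg[11]=1.
Step 3: smallest deg-1 vertex = 8, p_3 = 10. Add edge {8,10}. Now deg[8]=0, deg[10]=1.
Step 4: smallest deg-1 vertex = 9, p_4 = 6. Add edge {6,9}. Now deg[9]=0, deg[6]=1.
Step 5: smallest deg-1 vertex = 6, p_5 = 2. Add edge {2,6}. Now deg[6]=0, deg[2]=2.
Step 6: smallest deg-1 vertex = 10, p_6 = 3. Add edge {3,10}. Now deg[10]=0, deg[3]=1.
Step 7: smallest deg-1 vertex = 3, p_7 = 2. Add edge {2,3}. Now deg[3]=0, deg[2]=1.
Step 8: smallest deg-1 vertex = 2, p_8 = 5. Add edge {2,5}. Now deg[2]=0, deg[5]=1.
Step 9: smallest deg-1 vertex = 5, p_9 = 4. Add edge {4,5}. Now deg[5]=0, deg[4]=1.
Final: two remaining deg-1 vertices are 4, 11. Add edge {4,11}.

Answer: 1 11
7 11
8 10
6 9
2 6
3 10
2 3
2 5
4 5
4 11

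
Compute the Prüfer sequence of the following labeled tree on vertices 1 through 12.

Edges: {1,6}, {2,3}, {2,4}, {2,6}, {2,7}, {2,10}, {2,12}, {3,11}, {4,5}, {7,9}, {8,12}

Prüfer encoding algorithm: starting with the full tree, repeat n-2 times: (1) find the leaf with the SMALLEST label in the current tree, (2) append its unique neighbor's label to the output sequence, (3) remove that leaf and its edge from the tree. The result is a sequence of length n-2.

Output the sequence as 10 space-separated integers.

Answer: 6 4 2 2 12 7 2 2 3 2

Derivation:
Step 1: leaves = {1,5,8,9,10,11}. Remove smallest leaf 1, emit neighbor 6.
Step 2: leaves = {5,6,8,9,10,11}. Remove smallest leaf 5, emit neighbor 4.
Step 3: leaves = {4,6,8,9,10,11}. Remove smallest leaf 4, emit neighbor 2.
Step 4: leaves = {6,8,9,10,11}. Remove smallest leaf 6, emit neighbor 2.
Step 5: leaves = {8,9,10,11}. Remove smallest leaf 8, emit neighbor 12.
Step 6: leaves = {9,10,11,12}. Remove smallest leaf 9, emit neighbor 7.
Step 7: leaves = {7,10,11,12}. Remove smallest leaf 7, emit neighbor 2.
Step 8: leaves = {10,11,12}. Remove smallest leaf 10, emit neighbor 2.
Step 9: leaves = {11,12}. Remove smallest leaf 11, emit neighbor 3.
Step 10: leaves = {3,12}. Remove smallest leaf 3, emit neighbor 2.
Done: 2 vertices remain (2, 12). Sequence = [6 4 2 2 12 7 2 2 3 2]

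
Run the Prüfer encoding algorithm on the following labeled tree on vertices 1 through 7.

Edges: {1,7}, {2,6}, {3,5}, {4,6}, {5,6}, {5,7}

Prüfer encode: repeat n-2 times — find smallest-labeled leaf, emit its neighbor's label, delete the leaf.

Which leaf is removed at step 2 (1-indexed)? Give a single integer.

Step 1: current leaves = {1,2,3,4}. Remove leaf 1 (neighbor: 7).
Step 2: current leaves = {2,3,4,7}. Remove leaf 2 (neighbor: 6).

Answer: 2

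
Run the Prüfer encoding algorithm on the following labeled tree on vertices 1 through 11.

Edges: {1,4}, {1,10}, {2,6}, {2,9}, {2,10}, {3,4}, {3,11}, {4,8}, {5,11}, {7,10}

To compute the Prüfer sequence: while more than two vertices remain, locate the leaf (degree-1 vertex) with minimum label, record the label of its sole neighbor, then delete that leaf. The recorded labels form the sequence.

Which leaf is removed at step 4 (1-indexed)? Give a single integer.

Step 1: current leaves = {5,6,7,8,9}. Remove leaf 5 (neighbor: 11).
Step 2: current leaves = {6,7,8,9,11}. Remove leaf 6 (neighbor: 2).
Step 3: current leaves = {7,8,9,11}. Remove leaf 7 (neighbor: 10).
Step 4: current leaves = {8,9,11}. Remove leaf 8 (neighbor: 4).

Answer: 8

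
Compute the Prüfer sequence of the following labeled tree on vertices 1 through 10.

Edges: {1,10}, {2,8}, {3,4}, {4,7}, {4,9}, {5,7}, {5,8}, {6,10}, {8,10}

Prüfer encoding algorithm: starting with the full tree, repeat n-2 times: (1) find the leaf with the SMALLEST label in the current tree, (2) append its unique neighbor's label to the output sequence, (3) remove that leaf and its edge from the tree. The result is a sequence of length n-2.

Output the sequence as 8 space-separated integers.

Step 1: leaves = {1,2,3,6,9}. Remove smallest leaf 1, emit neighbor 10.
Step 2: leaves = {2,3,6,9}. Remove smallest leaf 2, emit neighbor 8.
Step 3: leaves = {3,6,9}. Remove smallest leaf 3, emit neighbor 4.
Step 4: leaves = {6,9}. Remove smallest leaf 6, emit neighbor 10.
Step 5: leaves = {9,10}. Remove smallest leaf 9, emit neighbor 4.
Step 6: leaves = {4,10}. Remove smallest leaf 4, emit neighbor 7.
Step 7: leaves = {7,10}. Remove smallest leaf 7, emit neighbor 5.
Step 8: leaves = {5,10}. Remove smallest leaf 5, emit neighbor 8.
Done: 2 vertices remain (8, 10). Sequence = [10 8 4 10 4 7 5 8]

Answer: 10 8 4 10 4 7 5 8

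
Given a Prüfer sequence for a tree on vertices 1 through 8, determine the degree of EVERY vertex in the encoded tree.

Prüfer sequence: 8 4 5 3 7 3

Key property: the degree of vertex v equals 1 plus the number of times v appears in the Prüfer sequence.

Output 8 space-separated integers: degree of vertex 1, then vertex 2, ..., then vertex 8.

Answer: 1 1 3 2 2 1 2 2

Derivation:
p_1 = 8: count[8] becomes 1
p_2 = 4: count[4] becomes 1
p_3 = 5: count[5] becomes 1
p_4 = 3: count[3] becomes 1
p_5 = 7: count[7] becomes 1
p_6 = 3: count[3] becomes 2
Degrees (1 + count): deg[1]=1+0=1, deg[2]=1+0=1, deg[3]=1+2=3, deg[4]=1+1=2, deg[5]=1+1=2, deg[6]=1+0=1, deg[7]=1+1=2, deg[8]=1+1=2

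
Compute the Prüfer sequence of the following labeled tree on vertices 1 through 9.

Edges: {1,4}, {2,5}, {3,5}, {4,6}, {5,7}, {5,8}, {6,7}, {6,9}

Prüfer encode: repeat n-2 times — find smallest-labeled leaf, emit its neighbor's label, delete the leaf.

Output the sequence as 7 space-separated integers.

Step 1: leaves = {1,2,3,8,9}. Remove smallest leaf 1, emit neighbor 4.
Step 2: leaves = {2,3,4,8,9}. Remove smallest leaf 2, emit neighbor 5.
Step 3: leaves = {3,4,8,9}. Remove smallest leaf 3, emit neighbor 5.
Step 4: leaves = {4,8,9}. Remove smallest leaf 4, emit neighbor 6.
Step 5: leaves = {8,9}. Remove smallest leaf 8, emit neighbor 5.
Step 6: leaves = {5,9}. Remove smallest leaf 5, emit neighbor 7.
Step 7: leaves = {7,9}. Remove smallest leaf 7, emit neighbor 6.
Done: 2 vertices remain (6, 9). Sequence = [4 5 5 6 5 7 6]

Answer: 4 5 5 6 5 7 6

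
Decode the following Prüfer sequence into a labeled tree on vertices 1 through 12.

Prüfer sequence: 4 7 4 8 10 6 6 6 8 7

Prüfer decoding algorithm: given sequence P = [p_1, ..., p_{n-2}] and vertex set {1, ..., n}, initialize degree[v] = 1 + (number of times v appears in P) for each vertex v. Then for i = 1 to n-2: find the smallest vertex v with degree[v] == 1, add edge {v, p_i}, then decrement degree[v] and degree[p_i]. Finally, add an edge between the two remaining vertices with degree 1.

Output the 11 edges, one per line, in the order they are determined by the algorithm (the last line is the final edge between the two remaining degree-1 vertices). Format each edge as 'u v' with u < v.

Initial degrees: {1:1, 2:1, 3:1, 4:3, 5:1, 6:4, 7:3, 8:3, 9:1, 10:2, 11:1, 12:1}
Step 1: smallest deg-1 vertex = 1, p_1 = 4. Add edge {1,4}. Now deg[1]=0, deg[4]=2.
Step 2: smallest deg-1 vertex = 2, p_2 = 7. Add edge {2,7}. Now deg[2]=0, deg[7]=2.
Step 3: smallest deg-1 vertex = 3, p_3 = 4. Add edge {3,4}. Now deg[3]=0, deg[4]=1.
Step 4: smallest deg-1 vertex = 4, p_4 = 8. Add edge {4,8}. Now deg[4]=0, deg[8]=2.
Step 5: smallest deg-1 vertex = 5, p_5 = 10. Add edge {5,10}. Now deg[5]=0, deg[10]=1.
Step 6: smallest deg-1 vertex = 9, p_6 = 6. Add edge {6,9}. Now deg[9]=0, deg[6]=3.
Step 7: smallest deg-1 vertex = 10, p_7 = 6. Add edge {6,10}. Now deg[10]=0, deg[6]=2.
Step 8: smallest deg-1 vertex = 11, p_8 = 6. Add edge {6,11}. Now deg[11]=0, deg[6]=1.
Step 9: smallest deg-1 vertex = 6, p_9 = 8. Add edge {6,8}. Now deg[6]=0, deg[8]=1.
Step 10: smallest deg-1 vertex = 8, p_10 = 7. Add edge {7,8}. Now deg[8]=0, deg[7]=1.
Final: two remaining deg-1 vertices are 7, 12. Add edge {7,12}.

Answer: 1 4
2 7
3 4
4 8
5 10
6 9
6 10
6 11
6 8
7 8
7 12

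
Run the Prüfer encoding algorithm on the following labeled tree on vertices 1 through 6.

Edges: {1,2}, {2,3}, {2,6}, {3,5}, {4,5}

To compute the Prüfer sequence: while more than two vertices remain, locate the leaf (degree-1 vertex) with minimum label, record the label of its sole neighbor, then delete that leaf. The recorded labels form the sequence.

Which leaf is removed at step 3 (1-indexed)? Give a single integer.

Step 1: current leaves = {1,4,6}. Remove leaf 1 (neighbor: 2).
Step 2: current leaves = {4,6}. Remove leaf 4 (neighbor: 5).
Step 3: current leaves = {5,6}. Remove leaf 5 (neighbor: 3).

Answer: 5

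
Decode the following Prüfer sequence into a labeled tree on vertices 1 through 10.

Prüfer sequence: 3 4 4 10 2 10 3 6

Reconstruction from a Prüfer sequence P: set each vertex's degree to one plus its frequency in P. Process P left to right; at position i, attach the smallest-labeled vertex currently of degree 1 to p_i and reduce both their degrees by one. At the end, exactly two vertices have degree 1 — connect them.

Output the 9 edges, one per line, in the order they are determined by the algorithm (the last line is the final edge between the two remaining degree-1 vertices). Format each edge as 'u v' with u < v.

Initial degrees: {1:1, 2:2, 3:3, 4:3, 5:1, 6:2, 7:1, 8:1, 9:1, 10:3}
Step 1: smallest deg-1 vertex = 1, p_1 = 3. Add edge {1,3}. Now deg[1]=0, deg[3]=2.
Step 2: smallest deg-1 vertex = 5, p_2 = 4. Add edge {4,5}. Now deg[5]=0, deg[4]=2.
Step 3: smallest deg-1 vertex = 7, p_3 = 4. Add edge {4,7}. Now deg[7]=0, deg[4]=1.
Step 4: smallest deg-1 vertex = 4, p_4 = 10. Add edge {4,10}. Now deg[4]=0, deg[10]=2.
Step 5: smallest deg-1 vertex = 8, p_5 = 2. Add edge {2,8}. Now deg[8]=0, deg[2]=1.
Step 6: smallest deg-1 vertex = 2, p_6 = 10. Add edge {2,10}. Now deg[2]=0, deg[10]=1.
Step 7: smallest deg-1 vertex = 9, p_7 = 3. Add edge {3,9}. Now deg[9]=0, deg[3]=1.
Step 8: smallest deg-1 vertex = 3, p_8 = 6. Add edge {3,6}. Now deg[3]=0, deg[6]=1.
Final: two remaining deg-1 vertices are 6, 10. Add edge {6,10}.

Answer: 1 3
4 5
4 7
4 10
2 8
2 10
3 9
3 6
6 10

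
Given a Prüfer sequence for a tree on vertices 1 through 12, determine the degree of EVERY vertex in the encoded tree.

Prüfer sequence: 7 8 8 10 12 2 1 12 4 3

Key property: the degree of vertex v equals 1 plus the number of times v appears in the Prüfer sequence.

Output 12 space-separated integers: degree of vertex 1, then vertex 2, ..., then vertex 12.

Answer: 2 2 2 2 1 1 2 3 1 2 1 3

Derivation:
p_1 = 7: count[7] becomes 1
p_2 = 8: count[8] becomes 1
p_3 = 8: count[8] becomes 2
p_4 = 10: count[10] becomes 1
p_5 = 12: count[12] becomes 1
p_6 = 2: count[2] becomes 1
p_7 = 1: count[1] becomes 1
p_8 = 12: count[12] becomes 2
p_9 = 4: count[4] becomes 1
p_10 = 3: count[3] becomes 1
Degrees (1 + count): deg[1]=1+1=2, deg[2]=1+1=2, deg[3]=1+1=2, deg[4]=1+1=2, deg[5]=1+0=1, deg[6]=1+0=1, deg[7]=1+1=2, deg[8]=1+2=3, deg[9]=1+0=1, deg[10]=1+1=2, deg[11]=1+0=1, deg[12]=1+2=3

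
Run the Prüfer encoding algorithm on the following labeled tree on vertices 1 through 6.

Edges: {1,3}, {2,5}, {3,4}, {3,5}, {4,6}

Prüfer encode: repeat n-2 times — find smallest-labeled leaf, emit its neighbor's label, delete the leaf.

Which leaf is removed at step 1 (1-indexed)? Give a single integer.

Answer: 1

Derivation:
Step 1: current leaves = {1,2,6}. Remove leaf 1 (neighbor: 3).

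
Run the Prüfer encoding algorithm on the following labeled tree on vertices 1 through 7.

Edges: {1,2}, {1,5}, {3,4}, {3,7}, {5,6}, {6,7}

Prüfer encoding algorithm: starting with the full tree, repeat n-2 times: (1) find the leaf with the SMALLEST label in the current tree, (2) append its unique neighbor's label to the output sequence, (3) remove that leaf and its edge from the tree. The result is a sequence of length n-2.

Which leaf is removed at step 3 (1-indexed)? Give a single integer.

Answer: 4

Derivation:
Step 1: current leaves = {2,4}. Remove leaf 2 (neighbor: 1).
Step 2: current leaves = {1,4}. Remove leaf 1 (neighbor: 5).
Step 3: current leaves = {4,5}. Remove leaf 4 (neighbor: 3).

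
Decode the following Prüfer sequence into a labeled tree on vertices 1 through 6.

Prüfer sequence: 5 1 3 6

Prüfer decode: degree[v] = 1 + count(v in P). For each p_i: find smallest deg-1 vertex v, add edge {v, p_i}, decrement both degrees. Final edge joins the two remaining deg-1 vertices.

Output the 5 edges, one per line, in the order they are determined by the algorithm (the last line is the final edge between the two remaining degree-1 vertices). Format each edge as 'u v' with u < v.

Answer: 2 5
1 4
1 3
3 6
5 6

Derivation:
Initial degrees: {1:2, 2:1, 3:2, 4:1, 5:2, 6:2}
Step 1: smallest deg-1 vertex = 2, p_1 = 5. Add edge {2,5}. Now deg[2]=0, deg[5]=1.
Step 2: smallest deg-1 vertex = 4, p_2 = 1. Add edge {1,4}. Now deg[4]=0, deg[1]=1.
Step 3: smallest deg-1 vertex = 1, p_3 = 3. Add edge {1,3}. Now deg[1]=0, deg[3]=1.
Step 4: smallest deg-1 vertex = 3, p_4 = 6. Add edge {3,6}. Now deg[3]=0, deg[6]=1.
Final: two remaining deg-1 vertices are 5, 6. Add edge {5,6}.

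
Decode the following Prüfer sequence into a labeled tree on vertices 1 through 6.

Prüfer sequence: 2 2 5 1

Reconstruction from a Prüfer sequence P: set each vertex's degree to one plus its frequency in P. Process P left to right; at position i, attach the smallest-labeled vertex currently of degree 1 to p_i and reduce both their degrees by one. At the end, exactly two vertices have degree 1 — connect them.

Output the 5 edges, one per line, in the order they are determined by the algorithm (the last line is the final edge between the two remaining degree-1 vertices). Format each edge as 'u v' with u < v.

Initial degrees: {1:2, 2:3, 3:1, 4:1, 5:2, 6:1}
Step 1: smallest deg-1 vertex = 3, p_1 = 2. Add edge {2,3}. Now deg[3]=0, deg[2]=2.
Step 2: smallest deg-1 vertex = 4, p_2 = 2. Add edge {2,4}. Now deg[4]=0, deg[2]=1.
Step 3: smallest deg-1 vertex = 2, p_3 = 5. Add edge {2,5}. Now deg[2]=0, deg[5]=1.
Step 4: smallest deg-1 vertex = 5, p_4 = 1. Add edge {1,5}. Now deg[5]=0, deg[1]=1.
Final: two remaining deg-1 vertices are 1, 6. Add edge {1,6}.

Answer: 2 3
2 4
2 5
1 5
1 6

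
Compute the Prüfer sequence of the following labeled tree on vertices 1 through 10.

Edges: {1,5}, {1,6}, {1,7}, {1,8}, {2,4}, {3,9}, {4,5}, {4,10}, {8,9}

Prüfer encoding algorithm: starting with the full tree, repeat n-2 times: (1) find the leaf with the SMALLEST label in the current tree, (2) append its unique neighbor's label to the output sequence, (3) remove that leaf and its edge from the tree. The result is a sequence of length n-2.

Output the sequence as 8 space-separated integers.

Step 1: leaves = {2,3,6,7,10}. Remove smallest leaf 2, emit neighbor 4.
Step 2: leaves = {3,6,7,10}. Remove smallest leaf 3, emit neighbor 9.
Step 3: leaves = {6,7,9,10}. Remove smallest leaf 6, emit neighbor 1.
Step 4: leaves = {7,9,10}. Remove smallest leaf 7, emit neighbor 1.
Step 5: leaves = {9,10}. Remove smallest leaf 9, emit neighbor 8.
Step 6: leaves = {8,10}. Remove smallest leaf 8, emit neighbor 1.
Step 7: leaves = {1,10}. Remove smallest leaf 1, emit neighbor 5.
Step 8: leaves = {5,10}. Remove smallest leaf 5, emit neighbor 4.
Done: 2 vertices remain (4, 10). Sequence = [4 9 1 1 8 1 5 4]

Answer: 4 9 1 1 8 1 5 4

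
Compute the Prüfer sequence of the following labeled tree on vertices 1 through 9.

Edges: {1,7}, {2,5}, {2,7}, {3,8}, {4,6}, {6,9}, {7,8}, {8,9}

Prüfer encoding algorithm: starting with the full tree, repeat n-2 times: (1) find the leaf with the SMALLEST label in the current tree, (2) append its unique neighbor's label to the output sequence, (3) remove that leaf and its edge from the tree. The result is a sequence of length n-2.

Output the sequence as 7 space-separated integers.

Answer: 7 8 6 2 7 9 8

Derivation:
Step 1: leaves = {1,3,4,5}. Remove smallest leaf 1, emit neighbor 7.
Step 2: leaves = {3,4,5}. Remove smallest leaf 3, emit neighbor 8.
Step 3: leaves = {4,5}. Remove smallest leaf 4, emit neighbor 6.
Step 4: leaves = {5,6}. Remove smallest leaf 5, emit neighbor 2.
Step 5: leaves = {2,6}. Remove smallest leaf 2, emit neighbor 7.
Step 6: leaves = {6,7}. Remove smallest leaf 6, emit neighbor 9.
Step 7: leaves = {7,9}. Remove smallest leaf 7, emit neighbor 8.
Done: 2 vertices remain (8, 9). Sequence = [7 8 6 2 7 9 8]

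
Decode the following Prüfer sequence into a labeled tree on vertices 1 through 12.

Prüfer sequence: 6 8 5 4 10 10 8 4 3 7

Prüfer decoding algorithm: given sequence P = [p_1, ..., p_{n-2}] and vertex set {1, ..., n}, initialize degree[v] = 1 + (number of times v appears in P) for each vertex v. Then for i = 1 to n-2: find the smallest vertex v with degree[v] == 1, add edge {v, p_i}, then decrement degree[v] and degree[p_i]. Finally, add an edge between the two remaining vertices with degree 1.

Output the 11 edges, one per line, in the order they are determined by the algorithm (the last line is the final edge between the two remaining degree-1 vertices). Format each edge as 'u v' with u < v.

Initial degrees: {1:1, 2:1, 3:2, 4:3, 5:2, 6:2, 7:2, 8:3, 9:1, 10:3, 11:1, 12:1}
Step 1: smallest deg-1 vertex = 1, p_1 = 6. Add edge {1,6}. Now deg[1]=0, deg[6]=1.
Step 2: smallest deg-1 vertex = 2, p_2 = 8. Add edge {2,8}. Now deg[2]=0, deg[8]=2.
Step 3: smallest deg-1 vertex = 6, p_3 = 5. Add edge {5,6}. Now deg[6]=0, deg[5]=1.
Step 4: smallest deg-1 vertex = 5, p_4 = 4. Add edge {4,5}. Now deg[5]=0, deg[4]=2.
Step 5: smallest deg-1 vertex = 9, p_5 = 10. Add edge {9,10}. Now deg[9]=0, deg[10]=2.
Step 6: smallest deg-1 vertex = 11, p_6 = 10. Add edge {10,11}. Now deg[11]=0, deg[10]=1.
Step 7: smallest deg-1 vertex = 10, p_7 = 8. Add edge {8,10}. Now deg[10]=0, deg[8]=1.
Step 8: smallest deg-1 vertex = 8, p_8 = 4. Add edge {4,8}. Now deg[8]=0, deg[4]=1.
Step 9: smallest deg-1 vertex = 4, p_9 = 3. Add edge {3,4}. Now deg[4]=0, deg[3]=1.
Step 10: smallest deg-1 vertex = 3, p_10 = 7. Add edge {3,7}. Now deg[3]=0, deg[7]=1.
Final: two remaining deg-1 vertices are 7, 12. Add edge {7,12}.

Answer: 1 6
2 8
5 6
4 5
9 10
10 11
8 10
4 8
3 4
3 7
7 12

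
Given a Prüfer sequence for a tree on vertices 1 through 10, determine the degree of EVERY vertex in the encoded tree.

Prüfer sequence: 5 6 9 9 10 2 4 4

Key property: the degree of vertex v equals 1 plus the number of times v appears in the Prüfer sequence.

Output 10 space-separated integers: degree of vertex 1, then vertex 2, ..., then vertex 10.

Answer: 1 2 1 3 2 2 1 1 3 2

Derivation:
p_1 = 5: count[5] becomes 1
p_2 = 6: count[6] becomes 1
p_3 = 9: count[9] becomes 1
p_4 = 9: count[9] becomes 2
p_5 = 10: count[10] becomes 1
p_6 = 2: count[2] becomes 1
p_7 = 4: count[4] becomes 1
p_8 = 4: count[4] becomes 2
Degrees (1 + count): deg[1]=1+0=1, deg[2]=1+1=2, deg[3]=1+0=1, deg[4]=1+2=3, deg[5]=1+1=2, deg[6]=1+1=2, deg[7]=1+0=1, deg[8]=1+0=1, deg[9]=1+2=3, deg[10]=1+1=2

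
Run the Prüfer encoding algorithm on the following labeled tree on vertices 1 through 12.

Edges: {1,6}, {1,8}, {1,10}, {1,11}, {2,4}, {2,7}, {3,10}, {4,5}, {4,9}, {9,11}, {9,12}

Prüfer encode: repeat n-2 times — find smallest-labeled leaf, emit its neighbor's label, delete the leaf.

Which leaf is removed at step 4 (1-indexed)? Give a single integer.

Answer: 7

Derivation:
Step 1: current leaves = {3,5,6,7,8,12}. Remove leaf 3 (neighbor: 10).
Step 2: current leaves = {5,6,7,8,10,12}. Remove leaf 5 (neighbor: 4).
Step 3: current leaves = {6,7,8,10,12}. Remove leaf 6 (neighbor: 1).
Step 4: current leaves = {7,8,10,12}. Remove leaf 7 (neighbor: 2).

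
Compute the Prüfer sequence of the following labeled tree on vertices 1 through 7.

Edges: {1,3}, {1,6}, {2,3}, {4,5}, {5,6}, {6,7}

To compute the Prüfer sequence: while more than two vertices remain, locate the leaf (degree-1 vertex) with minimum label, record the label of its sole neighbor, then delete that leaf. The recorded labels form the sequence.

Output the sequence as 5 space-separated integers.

Step 1: leaves = {2,4,7}. Remove smallest leaf 2, emit neighbor 3.
Step 2: leaves = {3,4,7}. Remove smallest leaf 3, emit neighbor 1.
Step 3: leaves = {1,4,7}. Remove smallest leaf 1, emit neighbor 6.
Step 4: leaves = {4,7}. Remove smallest leaf 4, emit neighbor 5.
Step 5: leaves = {5,7}. Remove smallest leaf 5, emit neighbor 6.
Done: 2 vertices remain (6, 7). Sequence = [3 1 6 5 6]

Answer: 3 1 6 5 6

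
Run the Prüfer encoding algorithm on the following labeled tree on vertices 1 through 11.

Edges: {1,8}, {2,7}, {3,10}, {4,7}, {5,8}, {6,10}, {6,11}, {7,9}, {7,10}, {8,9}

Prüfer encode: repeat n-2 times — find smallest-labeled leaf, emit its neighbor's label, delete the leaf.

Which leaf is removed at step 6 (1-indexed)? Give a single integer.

Answer: 8

Derivation:
Step 1: current leaves = {1,2,3,4,5,11}. Remove leaf 1 (neighbor: 8).
Step 2: current leaves = {2,3,4,5,11}. Remove leaf 2 (neighbor: 7).
Step 3: current leaves = {3,4,5,11}. Remove leaf 3 (neighbor: 10).
Step 4: current leaves = {4,5,11}. Remove leaf 4 (neighbor: 7).
Step 5: current leaves = {5,11}. Remove leaf 5 (neighbor: 8).
Step 6: current leaves = {8,11}. Remove leaf 8 (neighbor: 9).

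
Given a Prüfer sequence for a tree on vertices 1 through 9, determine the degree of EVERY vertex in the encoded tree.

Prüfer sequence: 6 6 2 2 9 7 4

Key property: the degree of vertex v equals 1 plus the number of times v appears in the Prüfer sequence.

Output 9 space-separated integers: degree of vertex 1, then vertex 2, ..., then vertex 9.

p_1 = 6: count[6] becomes 1
p_2 = 6: count[6] becomes 2
p_3 = 2: count[2] becomes 1
p_4 = 2: count[2] becomes 2
p_5 = 9: count[9] becomes 1
p_6 = 7: count[7] becomes 1
p_7 = 4: count[4] becomes 1
Degrees (1 + count): deg[1]=1+0=1, deg[2]=1+2=3, deg[3]=1+0=1, deg[4]=1+1=2, deg[5]=1+0=1, deg[6]=1+2=3, deg[7]=1+1=2, deg[8]=1+0=1, deg[9]=1+1=2

Answer: 1 3 1 2 1 3 2 1 2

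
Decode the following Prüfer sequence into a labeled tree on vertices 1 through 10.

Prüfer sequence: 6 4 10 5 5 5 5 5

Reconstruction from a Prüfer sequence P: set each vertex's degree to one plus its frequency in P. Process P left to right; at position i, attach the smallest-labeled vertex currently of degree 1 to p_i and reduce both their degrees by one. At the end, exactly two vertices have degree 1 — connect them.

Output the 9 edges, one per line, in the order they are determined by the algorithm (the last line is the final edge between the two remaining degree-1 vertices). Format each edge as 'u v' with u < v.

Answer: 1 6
2 4
3 10
4 5
5 6
5 7
5 8
5 9
5 10

Derivation:
Initial degrees: {1:1, 2:1, 3:1, 4:2, 5:6, 6:2, 7:1, 8:1, 9:1, 10:2}
Step 1: smallest deg-1 vertex = 1, p_1 = 6. Add edge {1,6}. Now deg[1]=0, deg[6]=1.
Step 2: smallest deg-1 vertex = 2, p_2 = 4. Add edge {2,4}. Now deg[2]=0, deg[4]=1.
Step 3: smallest deg-1 vertex = 3, p_3 = 10. Add edge {3,10}. Now deg[3]=0, deg[10]=1.
Step 4: smallest deg-1 vertex = 4, p_4 = 5. Add edge {4,5}. Now deg[4]=0, deg[5]=5.
Step 5: smallest deg-1 vertex = 6, p_5 = 5. Add edge {5,6}. Now deg[6]=0, deg[5]=4.
Step 6: smallest deg-1 vertex = 7, p_6 = 5. Add edge {5,7}. Now deg[7]=0, deg[5]=3.
Step 7: smallest deg-1 vertex = 8, p_7 = 5. Add edge {5,8}. Now deg[8]=0, deg[5]=2.
Step 8: smallest deg-1 vertex = 9, p_8 = 5. Add edge {5,9}. Now deg[9]=0, deg[5]=1.
Final: two remaining deg-1 vertices are 5, 10. Add edge {5,10}.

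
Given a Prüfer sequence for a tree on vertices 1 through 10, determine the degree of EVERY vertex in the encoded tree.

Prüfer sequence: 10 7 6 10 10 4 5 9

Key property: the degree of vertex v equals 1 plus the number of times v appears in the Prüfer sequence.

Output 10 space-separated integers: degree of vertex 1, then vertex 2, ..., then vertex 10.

p_1 = 10: count[10] becomes 1
p_2 = 7: count[7] becomes 1
p_3 = 6: count[6] becomes 1
p_4 = 10: count[10] becomes 2
p_5 = 10: count[10] becomes 3
p_6 = 4: count[4] becomes 1
p_7 = 5: count[5] becomes 1
p_8 = 9: count[9] becomes 1
Degrees (1 + count): deg[1]=1+0=1, deg[2]=1+0=1, deg[3]=1+0=1, deg[4]=1+1=2, deg[5]=1+1=2, deg[6]=1+1=2, deg[7]=1+1=2, deg[8]=1+0=1, deg[9]=1+1=2, deg[10]=1+3=4

Answer: 1 1 1 2 2 2 2 1 2 4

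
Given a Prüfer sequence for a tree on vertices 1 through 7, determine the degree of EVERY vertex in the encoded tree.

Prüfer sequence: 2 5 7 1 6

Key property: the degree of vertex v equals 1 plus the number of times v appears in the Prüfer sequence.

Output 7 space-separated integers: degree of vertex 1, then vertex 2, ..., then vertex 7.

p_1 = 2: count[2] becomes 1
p_2 = 5: count[5] becomes 1
p_3 = 7: count[7] becomes 1
p_4 = 1: count[1] becomes 1
p_5 = 6: count[6] becomes 1
Degrees (1 + count): deg[1]=1+1=2, deg[2]=1+1=2, deg[3]=1+0=1, deg[4]=1+0=1, deg[5]=1+1=2, deg[6]=1+1=2, deg[7]=1+1=2

Answer: 2 2 1 1 2 2 2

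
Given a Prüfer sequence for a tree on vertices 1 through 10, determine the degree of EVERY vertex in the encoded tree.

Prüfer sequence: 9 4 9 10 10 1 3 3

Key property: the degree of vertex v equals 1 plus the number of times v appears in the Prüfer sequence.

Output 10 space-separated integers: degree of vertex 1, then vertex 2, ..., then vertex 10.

Answer: 2 1 3 2 1 1 1 1 3 3

Derivation:
p_1 = 9: count[9] becomes 1
p_2 = 4: count[4] becomes 1
p_3 = 9: count[9] becomes 2
p_4 = 10: count[10] becomes 1
p_5 = 10: count[10] becomes 2
p_6 = 1: count[1] becomes 1
p_7 = 3: count[3] becomes 1
p_8 = 3: count[3] becomes 2
Degrees (1 + count): deg[1]=1+1=2, deg[2]=1+0=1, deg[3]=1+2=3, deg[4]=1+1=2, deg[5]=1+0=1, deg[6]=1+0=1, deg[7]=1+0=1, deg[8]=1+0=1, deg[9]=1+2=3, deg[10]=1+2=3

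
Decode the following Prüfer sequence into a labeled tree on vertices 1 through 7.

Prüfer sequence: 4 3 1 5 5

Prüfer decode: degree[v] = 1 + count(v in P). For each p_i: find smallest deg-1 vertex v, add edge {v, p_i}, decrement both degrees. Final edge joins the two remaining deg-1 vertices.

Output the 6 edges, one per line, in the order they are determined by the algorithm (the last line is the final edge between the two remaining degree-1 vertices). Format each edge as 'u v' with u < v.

Answer: 2 4
3 4
1 3
1 5
5 6
5 7

Derivation:
Initial degrees: {1:2, 2:1, 3:2, 4:2, 5:3, 6:1, 7:1}
Step 1: smallest deg-1 vertex = 2, p_1 = 4. Add edge {2,4}. Now deg[2]=0, deg[4]=1.
Step 2: smallest deg-1 vertex = 4, p_2 = 3. Add edge {3,4}. Now deg[4]=0, deg[3]=1.
Step 3: smallest deg-1 vertex = 3, p_3 = 1. Add edge {1,3}. Now deg[3]=0, deg[1]=1.
Step 4: smallest deg-1 vertex = 1, p_4 = 5. Add edge {1,5}. Now deg[1]=0, deg[5]=2.
Step 5: smallest deg-1 vertex = 6, p_5 = 5. Add edge {5,6}. Now deg[6]=0, deg[5]=1.
Final: two remaining deg-1 vertices are 5, 7. Add edge {5,7}.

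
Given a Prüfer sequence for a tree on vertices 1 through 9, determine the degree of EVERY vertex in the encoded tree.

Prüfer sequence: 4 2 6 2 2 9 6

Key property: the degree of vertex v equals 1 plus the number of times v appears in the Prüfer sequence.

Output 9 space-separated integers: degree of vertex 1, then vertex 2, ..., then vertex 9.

p_1 = 4: count[4] becomes 1
p_2 = 2: count[2] becomes 1
p_3 = 6: count[6] becomes 1
p_4 = 2: count[2] becomes 2
p_5 = 2: count[2] becomes 3
p_6 = 9: count[9] becomes 1
p_7 = 6: count[6] becomes 2
Degrees (1 + count): deg[1]=1+0=1, deg[2]=1+3=4, deg[3]=1+0=1, deg[4]=1+1=2, deg[5]=1+0=1, deg[6]=1+2=3, deg[7]=1+0=1, deg[8]=1+0=1, deg[9]=1+1=2

Answer: 1 4 1 2 1 3 1 1 2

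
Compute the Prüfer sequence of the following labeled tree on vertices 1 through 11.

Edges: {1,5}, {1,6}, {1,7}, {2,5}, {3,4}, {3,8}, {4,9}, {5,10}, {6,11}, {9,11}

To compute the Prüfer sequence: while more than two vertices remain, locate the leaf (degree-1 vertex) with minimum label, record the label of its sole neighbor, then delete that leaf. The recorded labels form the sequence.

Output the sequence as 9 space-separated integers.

Step 1: leaves = {2,7,8,10}. Remove smallest leaf 2, emit neighbor 5.
Step 2: leaves = {7,8,10}. Remove smallest leaf 7, emit neighbor 1.
Step 3: leaves = {8,10}. Remove smallest leaf 8, emit neighbor 3.
Step 4: leaves = {3,10}. Remove smallest leaf 3, emit neighbor 4.
Step 5: leaves = {4,10}. Remove smallest leaf 4, emit neighbor 9.
Step 6: leaves = {9,10}. Remove smallest leaf 9, emit neighbor 11.
Step 7: leaves = {10,11}. Remove smallest leaf 10, emit neighbor 5.
Step 8: leaves = {5,11}. Remove smallest leaf 5, emit neighbor 1.
Step 9: leaves = {1,11}. Remove smallest leaf 1, emit neighbor 6.
Done: 2 vertices remain (6, 11). Sequence = [5 1 3 4 9 11 5 1 6]

Answer: 5 1 3 4 9 11 5 1 6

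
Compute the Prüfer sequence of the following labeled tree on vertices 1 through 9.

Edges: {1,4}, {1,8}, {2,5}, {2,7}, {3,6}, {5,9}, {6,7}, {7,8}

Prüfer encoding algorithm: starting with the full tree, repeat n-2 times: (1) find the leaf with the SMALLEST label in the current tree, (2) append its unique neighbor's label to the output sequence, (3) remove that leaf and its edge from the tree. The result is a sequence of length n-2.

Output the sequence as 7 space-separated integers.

Answer: 6 1 8 7 7 2 5

Derivation:
Step 1: leaves = {3,4,9}. Remove smallest leaf 3, emit neighbor 6.
Step 2: leaves = {4,6,9}. Remove smallest leaf 4, emit neighbor 1.
Step 3: leaves = {1,6,9}. Remove smallest leaf 1, emit neighbor 8.
Step 4: leaves = {6,8,9}. Remove smallest leaf 6, emit neighbor 7.
Step 5: leaves = {8,9}. Remove smallest leaf 8, emit neighbor 7.
Step 6: leaves = {7,9}. Remove smallest leaf 7, emit neighbor 2.
Step 7: leaves = {2,9}. Remove smallest leaf 2, emit neighbor 5.
Done: 2 vertices remain (5, 9). Sequence = [6 1 8 7 7 2 5]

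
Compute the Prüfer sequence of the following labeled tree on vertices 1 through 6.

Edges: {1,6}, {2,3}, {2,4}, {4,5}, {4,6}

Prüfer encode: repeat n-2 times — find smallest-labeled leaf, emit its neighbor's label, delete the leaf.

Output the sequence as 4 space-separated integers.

Answer: 6 2 4 4

Derivation:
Step 1: leaves = {1,3,5}. Remove smallest leaf 1, emit neighbor 6.
Step 2: leaves = {3,5,6}. Remove smallest leaf 3, emit neighbor 2.
Step 3: leaves = {2,5,6}. Remove smallest leaf 2, emit neighbor 4.
Step 4: leaves = {5,6}. Remove smallest leaf 5, emit neighbor 4.
Done: 2 vertices remain (4, 6). Sequence = [6 2 4 4]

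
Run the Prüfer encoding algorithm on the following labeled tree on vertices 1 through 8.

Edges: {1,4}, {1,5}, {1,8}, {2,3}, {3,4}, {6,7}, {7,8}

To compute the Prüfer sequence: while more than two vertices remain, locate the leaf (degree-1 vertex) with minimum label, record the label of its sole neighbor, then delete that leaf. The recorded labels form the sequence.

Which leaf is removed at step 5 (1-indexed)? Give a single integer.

Step 1: current leaves = {2,5,6}. Remove leaf 2 (neighbor: 3).
Step 2: current leaves = {3,5,6}. Remove leaf 3 (neighbor: 4).
Step 3: current leaves = {4,5,6}. Remove leaf 4 (neighbor: 1).
Step 4: current leaves = {5,6}. Remove leaf 5 (neighbor: 1).
Step 5: current leaves = {1,6}. Remove leaf 1 (neighbor: 8).

Answer: 1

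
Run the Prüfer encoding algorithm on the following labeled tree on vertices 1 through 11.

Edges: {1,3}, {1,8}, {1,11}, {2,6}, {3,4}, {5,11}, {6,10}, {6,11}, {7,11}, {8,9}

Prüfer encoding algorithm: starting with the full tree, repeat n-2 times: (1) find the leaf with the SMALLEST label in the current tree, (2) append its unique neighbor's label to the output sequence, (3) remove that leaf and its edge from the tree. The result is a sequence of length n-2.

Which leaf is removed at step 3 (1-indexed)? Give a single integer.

Step 1: current leaves = {2,4,5,7,9,10}. Remove leaf 2 (neighbor: 6).
Step 2: current leaves = {4,5,7,9,10}. Remove leaf 4 (neighbor: 3).
Step 3: current leaves = {3,5,7,9,10}. Remove leaf 3 (neighbor: 1).

Answer: 3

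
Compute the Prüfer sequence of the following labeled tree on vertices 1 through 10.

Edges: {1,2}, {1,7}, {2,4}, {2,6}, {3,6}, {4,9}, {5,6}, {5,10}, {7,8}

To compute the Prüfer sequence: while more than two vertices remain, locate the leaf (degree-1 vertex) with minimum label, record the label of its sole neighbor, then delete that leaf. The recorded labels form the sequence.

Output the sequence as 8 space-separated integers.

Answer: 6 7 1 2 4 2 6 5

Derivation:
Step 1: leaves = {3,8,9,10}. Remove smallest leaf 3, emit neighbor 6.
Step 2: leaves = {8,9,10}. Remove smallest leaf 8, emit neighbor 7.
Step 3: leaves = {7,9,10}. Remove smallest leaf 7, emit neighbor 1.
Step 4: leaves = {1,9,10}. Remove smallest leaf 1, emit neighbor 2.
Step 5: leaves = {9,10}. Remove smallest leaf 9, emit neighbor 4.
Step 6: leaves = {4,10}. Remove smallest leaf 4, emit neighbor 2.
Step 7: leaves = {2,10}. Remove smallest leaf 2, emit neighbor 6.
Step 8: leaves = {6,10}. Remove smallest leaf 6, emit neighbor 5.
Done: 2 vertices remain (5, 10). Sequence = [6 7 1 2 4 2 6 5]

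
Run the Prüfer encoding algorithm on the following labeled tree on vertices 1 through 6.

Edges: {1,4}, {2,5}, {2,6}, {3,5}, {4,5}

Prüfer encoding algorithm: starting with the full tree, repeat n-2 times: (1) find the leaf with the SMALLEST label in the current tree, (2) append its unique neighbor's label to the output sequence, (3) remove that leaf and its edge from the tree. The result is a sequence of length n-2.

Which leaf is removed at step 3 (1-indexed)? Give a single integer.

Answer: 4

Derivation:
Step 1: current leaves = {1,3,6}. Remove leaf 1 (neighbor: 4).
Step 2: current leaves = {3,4,6}. Remove leaf 3 (neighbor: 5).
Step 3: current leaves = {4,6}. Remove leaf 4 (neighbor: 5).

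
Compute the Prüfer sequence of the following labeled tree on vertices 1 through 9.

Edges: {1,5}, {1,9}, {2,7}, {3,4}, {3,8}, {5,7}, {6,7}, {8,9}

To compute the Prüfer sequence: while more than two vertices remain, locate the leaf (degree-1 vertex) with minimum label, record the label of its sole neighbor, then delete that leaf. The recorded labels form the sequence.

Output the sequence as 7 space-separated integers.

Step 1: leaves = {2,4,6}. Remove smallest leaf 2, emit neighbor 7.
Step 2: leaves = {4,6}. Remove smallest leaf 4, emit neighbor 3.
Step 3: leaves = {3,6}. Remove smallest leaf 3, emit neighbor 8.
Step 4: leaves = {6,8}. Remove smallest leaf 6, emit neighbor 7.
Step 5: leaves = {7,8}. Remove smallest leaf 7, emit neighbor 5.
Step 6: leaves = {5,8}. Remove smallest leaf 5, emit neighbor 1.
Step 7: leaves = {1,8}. Remove smallest leaf 1, emit neighbor 9.
Done: 2 vertices remain (8, 9). Sequence = [7 3 8 7 5 1 9]

Answer: 7 3 8 7 5 1 9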